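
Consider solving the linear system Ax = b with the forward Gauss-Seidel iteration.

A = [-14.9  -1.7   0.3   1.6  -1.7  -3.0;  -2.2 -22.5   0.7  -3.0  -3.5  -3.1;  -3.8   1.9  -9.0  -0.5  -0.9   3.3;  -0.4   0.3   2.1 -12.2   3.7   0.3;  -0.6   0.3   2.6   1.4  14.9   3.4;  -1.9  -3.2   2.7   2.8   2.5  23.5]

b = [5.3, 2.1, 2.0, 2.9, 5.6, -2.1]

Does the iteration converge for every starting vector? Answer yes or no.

Let D = diag(-14.9, -22.5, -9, -12.2, 14.9, 23.5); L, U the strict triangles.
T_GS = -(D+L)⁻¹U: row 0 first, T[0,2] = -(0.3)/(-14.9) = +0.0201; later rows by forward substitution.
  T[0,:] = [+0.0000  -0.1141  +0.0201  +0.1074  -0.1141  -0.2013]
  T[1,:] = [+0.0000  +0.0112  +0.0291  -0.1438  -0.1444  -0.1181]
  T[2,:] = [+0.0000  +0.0505  -0.0023  -0.1313  -0.0823  +0.4267]
  T[3,:] = [+0.0000  +0.0127  -0.0003  -0.0297  +0.2893  +0.1017]
  T[4,:] = [+0.0000  -0.0148  +0.0007  +0.0329  -0.0145  -0.3179]
  T[5,:] = [+0.0000  -0.0134  +0.0058  +0.0042  -0.0524  -0.0597]
eigenvalue magnitudes: 0.2144, 0.1194, 0.0729, 0.0637, 0.0093, 0.0000.
ρ(T) = max|λ| = 0.2144; 0.2144 < 1: convergent.

yes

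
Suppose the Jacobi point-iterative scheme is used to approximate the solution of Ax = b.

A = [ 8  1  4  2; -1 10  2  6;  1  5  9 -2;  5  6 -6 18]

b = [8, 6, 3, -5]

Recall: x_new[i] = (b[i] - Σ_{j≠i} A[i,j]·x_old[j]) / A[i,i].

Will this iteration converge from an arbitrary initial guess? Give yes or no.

yes

Diagonal D = diag(8, 10, 9, 18); L, U strict lower/upper.
Jacobi: T = -D⁻¹(L+U), T[2,3] = -(-2)/(9) = +0.2222; T[2,2] = 0.
  T[0,:] = [+0.0000 -0.1250 -0.5000 -0.2500]
  T[1,:] = [+0.1000 +0.0000 -0.2000 -0.6000]
  T[2,:] = [-0.1111 -0.5556 +0.0000 +0.2222]
  T[3,:] = [-0.2778 -0.3333 +0.3333 +0.0000]
moduli |λ_i(T)| = 0.8658, 0.5321, 0.2727, 0.2727.
spectral radius ρ = 0.8658; 0.8658 < 1 ⇒ converges.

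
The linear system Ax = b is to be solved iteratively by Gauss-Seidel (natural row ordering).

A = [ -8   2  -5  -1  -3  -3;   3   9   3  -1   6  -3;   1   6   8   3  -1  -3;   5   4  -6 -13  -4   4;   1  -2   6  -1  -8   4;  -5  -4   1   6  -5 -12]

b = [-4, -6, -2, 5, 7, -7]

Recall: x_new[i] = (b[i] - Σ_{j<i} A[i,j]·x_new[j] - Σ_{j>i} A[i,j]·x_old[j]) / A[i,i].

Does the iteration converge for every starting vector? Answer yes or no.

Diagonal D = diag(-8, 9, 8, -13, -8, -12); L, U strict lower/upper.
T_GS = -(D+L)⁻¹U: row 0 first, T[0,4] = -(-3)/(-8) = -0.3750; later rows by forward substitution.
  T[0,:] = [+0.0000 +0.2500 -0.6250 -0.1250 -0.3750 -0.3750]
  T[1,:] = [+0.0000 -0.0833 -0.1250 +0.1528 -0.5417 +0.4583]
  T[2,:] = [+0.0000 +0.0312 +0.1719 -0.4740 +0.5781 +0.0781]
  T[3,:] = [+0.0000 +0.0561 -0.3582 +0.2177 -0.8854 +0.2684]
  T[4,:] = [+0.0000 +0.0685 +0.1268 -0.4365 +0.6328 +0.3636]
  T[5,:] = [+0.0000 -0.0743 +0.0845 +0.2524 -0.3214 -0.0073]
|eigenvalues of T|: 1.2106, 0.3224, 0.2066, 0.2066, 0.1203, 0.0000.
spectral radius ρ = 1.2106; 1.2106 > 1, so it fails to converge.

no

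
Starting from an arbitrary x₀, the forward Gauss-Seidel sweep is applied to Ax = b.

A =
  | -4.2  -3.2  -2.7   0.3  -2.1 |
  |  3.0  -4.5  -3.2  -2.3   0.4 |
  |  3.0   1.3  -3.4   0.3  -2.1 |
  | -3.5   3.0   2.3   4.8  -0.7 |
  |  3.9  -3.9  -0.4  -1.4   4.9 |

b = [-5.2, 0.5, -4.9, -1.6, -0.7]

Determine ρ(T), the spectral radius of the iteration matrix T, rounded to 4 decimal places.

1.6795

A = D + L + U where D = diag(-4.2, -4.5, -3.4, 4.8, 4.9).
T_GS = -(D+L)⁻¹U: row 0 first, T[0,3] = -(0.3)/(-4.2) = +0.0714; later rows by forward substitution.
  T[0,:] = [+0.0000, -0.7619, -0.6429, +0.0714, -0.5000]
  T[1,:] = [+0.0000, -0.5079, -1.1397, -0.4635, -0.2444]
  T[2,:] = [+0.0000, -0.8665, -1.0030, -0.0260, -1.1523]
  T[3,:] = [+0.0000, +0.1771, +0.7241, +0.3542, +0.4862]
  T[4,:] = [+0.0000, +0.1820, -0.2704, -0.3267, +0.2482]
moduli |λ_i(T)| = 1.6795, 0.7821, 0.0708, 0.0597, 0.0000.
ρ = 1.6795; 1.6795 > 1, so it fails to converge.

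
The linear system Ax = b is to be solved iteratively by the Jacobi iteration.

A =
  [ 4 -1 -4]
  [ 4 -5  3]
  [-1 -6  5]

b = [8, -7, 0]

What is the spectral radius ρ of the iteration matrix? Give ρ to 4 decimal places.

A = D + L + U where D = diag(4, -5, 5).
Jacobi T = -D⁻¹(L+U): T[1,2] = -(3)/(-5) = +0.6000; T[1,1] = 0.
  T[0,:] = [+0.0000  +0.2500  +1.0000]
  T[1,:] = [+0.8000  +0.0000  +0.6000]
  T[2,:] = [+0.2000  +1.2000  +0.0000]
|eigenvalues of T|: 1.3595, 0.8534, 0.8534.
ρ(T) = max|λ| = 1.3595; 1.3595 > 1: divergent.

1.3595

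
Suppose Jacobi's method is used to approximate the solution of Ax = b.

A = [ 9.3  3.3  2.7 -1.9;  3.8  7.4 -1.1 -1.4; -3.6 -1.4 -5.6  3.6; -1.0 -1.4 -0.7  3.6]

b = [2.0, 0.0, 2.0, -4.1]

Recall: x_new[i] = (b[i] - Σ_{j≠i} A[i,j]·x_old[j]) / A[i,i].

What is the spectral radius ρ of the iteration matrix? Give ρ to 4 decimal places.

0.8505

Let D = diag(9.3, 7.4, -5.6, 3.6); L, U the strict triangles.
Jacobi: T = -D⁻¹(L+U), T[2,0] = -(-3.6)/(-5.6) = -0.6429; T[2,2] = 0.
  T[0,:] = [+0.0000  -0.3548  -0.2903  +0.2043]
  T[1,:] = [-0.5135  +0.0000  +0.1486  +0.1892]
  T[2,:] = [-0.6429  -0.2500  +0.0000  +0.6429]
  T[3,:] = [+0.2778  +0.3889  +0.1944  +0.0000]
|λ(T)| sorted: 0.8505, 0.6494, 0.1667, 0.0344.
ρ(T) = max|λ| = 0.8505; 0.8505 < 1, so it converges for any x₀.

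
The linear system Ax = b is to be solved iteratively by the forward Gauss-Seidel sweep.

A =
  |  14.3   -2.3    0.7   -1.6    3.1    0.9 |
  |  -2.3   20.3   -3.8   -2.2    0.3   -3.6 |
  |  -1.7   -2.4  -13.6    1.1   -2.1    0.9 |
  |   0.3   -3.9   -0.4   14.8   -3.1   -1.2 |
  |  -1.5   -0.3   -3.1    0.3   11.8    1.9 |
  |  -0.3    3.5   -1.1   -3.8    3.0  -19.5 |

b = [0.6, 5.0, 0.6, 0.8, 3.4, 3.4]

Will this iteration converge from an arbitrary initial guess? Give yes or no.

yes

A = D + L + U where D = diag(14.3, 20.3, -13.6, 14.8, 11.8, -19.5).
Gauss-Seidel: T = -(D+L)⁻¹U, row 0 first, T[0,4] = -(3.1)/(14.3) = -0.2168; later rows by forward substitution.
  T[0,:] = [+0.0000  +0.1608  -0.0490  +0.1119  -0.2168  -0.0629]
  T[1,:] = [+0.0000  +0.0182  +0.1816  +0.1211  -0.0393  +0.1702]
  T[2,:] = [+0.0000  -0.0233  -0.0259  +0.0455  -0.1204  +0.0440]
  T[3,:] = [+0.0000  +0.0009  +0.0482  +0.0309  +0.2002  +0.1284]
  T[4,:] = [+0.0000  +0.0148  -0.0096  +0.0285  -0.0653  -0.1564]
  T[5,:] = [+0.0000  +0.0042  +0.0240  +0.0158  -0.0460  -0.0200]
|roots of det(T-λI)|: 0.1673, 0.0865, 0.0446, 0.0446, 0.0438, 0.0000.
ρ = 0.1673; 0.1673 < 1 ⇒ converges.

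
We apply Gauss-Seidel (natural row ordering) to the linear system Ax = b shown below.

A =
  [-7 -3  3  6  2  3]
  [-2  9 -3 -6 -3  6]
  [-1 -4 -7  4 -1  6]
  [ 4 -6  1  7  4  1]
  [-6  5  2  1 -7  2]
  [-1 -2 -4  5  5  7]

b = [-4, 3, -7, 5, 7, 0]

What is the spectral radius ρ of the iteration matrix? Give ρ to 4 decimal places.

1.4848

Let D = diag(-7, 9, -7, 7, -7, 7); L, U the strict triangles.
T_GS = -(D+L)⁻¹U: row 0 first, T[0,1] = -(-3)/(-7) = -0.4286; later rows by forward substitution.
  T[0,:] = [+0.0000  -0.4286  +0.4286  +0.8571  +0.2857  +0.4286]
  T[1,:] = [+0.0000  -0.0952  +0.4286  +0.8571  +0.3968  -0.5714]
  T[2,:] = [+0.0000  +0.1156  -0.3061  -0.0408  -0.4104  +1.1224]
  T[3,:] = [+0.0000  +0.1467  +0.1662  +0.2507  -0.3359  -1.0379]
  T[4,:] = [+0.0000  +0.3533  -0.1249  -0.0983  -0.1267  -0.3174]
  T[5,:] = [+0.0000  -0.3795  -0.0207  +0.2351  +0.2501  +1.5074]
|λ(T)| sorted: 1.4848, 0.8539, 0.4022, 0.4022, 0.0093, 0.0000.
ρ = 1.4848; 1.4848 > 1: divergent.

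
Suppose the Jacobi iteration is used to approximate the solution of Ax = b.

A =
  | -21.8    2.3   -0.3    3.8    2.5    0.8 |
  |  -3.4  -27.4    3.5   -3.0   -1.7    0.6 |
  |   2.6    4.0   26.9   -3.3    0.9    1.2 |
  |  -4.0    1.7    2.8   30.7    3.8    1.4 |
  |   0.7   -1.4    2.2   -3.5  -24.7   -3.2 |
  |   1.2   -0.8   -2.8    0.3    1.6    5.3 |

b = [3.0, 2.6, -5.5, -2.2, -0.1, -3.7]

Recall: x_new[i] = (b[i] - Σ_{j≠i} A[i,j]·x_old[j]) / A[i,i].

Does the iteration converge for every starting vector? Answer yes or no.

Write A = D+L+U with D = diag(-21.8, -27.4, 26.9, 30.7, -24.7, 5.3).
Jacobi: T = -D⁻¹(L+U), T[2,4] = -(0.9)/(26.9) = -0.0335; T[2,2] = 0.
  T[0,:] = [+0.0000 +0.1055 -0.0138 +0.1743 +0.1147 +0.0367]
  T[1,:] = [-0.1241 +0.0000 +0.1277 -0.1095 -0.0620 +0.0219]
  T[2,:] = [-0.0967 -0.1487 +0.0000 +0.1227 -0.0335 -0.0446]
  T[3,:] = [+0.1303 -0.0554 -0.0912 +0.0000 -0.1238 -0.0456]
  T[4,:] = [+0.0283 -0.0567 +0.0891 -0.1417 +0.0000 -0.1296]
  T[5,:] = [-0.2264 +0.1509 +0.5283 -0.0566 -0.3019 +0.0000]
|eigenvalues of T|: 0.3121, 0.2257, 0.2257, 0.2196, 0.0525, 0.0525.
ρ = 0.3121; 0.3121 < 1: convergent.

yes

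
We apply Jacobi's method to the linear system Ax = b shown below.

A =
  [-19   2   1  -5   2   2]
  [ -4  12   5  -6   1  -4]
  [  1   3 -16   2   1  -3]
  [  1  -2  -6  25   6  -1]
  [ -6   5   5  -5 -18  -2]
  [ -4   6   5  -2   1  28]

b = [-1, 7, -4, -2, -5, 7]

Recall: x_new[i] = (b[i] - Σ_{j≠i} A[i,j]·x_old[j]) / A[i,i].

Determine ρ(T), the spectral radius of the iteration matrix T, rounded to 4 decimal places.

A = D + L + U where D = diag(-19, 12, -16, 25, -18, 28).
Jacobi: T = -D⁻¹(L+U), T[2,0] = -(1)/(-16) = +0.0625; T[2,2] = 0.
  T[0,:] = [+0.0000 +0.1053 +0.0526 -0.2632 +0.1053 +0.1053]
  T[1,:] = [+0.3333 +0.0000 -0.4167 +0.5000 -0.0833 +0.3333]
  T[2,:] = [+0.0625 +0.1875 +0.0000 +0.1250 +0.0625 -0.1875]
  T[3,:] = [-0.0400 +0.0800 +0.2400 +0.0000 -0.2400 +0.0400]
  T[4,:] = [-0.3333 +0.2778 +0.2778 -0.2778 +0.0000 -0.1111]
  T[5,:] = [+0.1429 -0.2143 -0.1786 +0.0714 -0.0357 +0.0000]
|λ(T)| sorted: 0.5428, 0.3860, 0.3860, 0.2313, 0.2313, 0.0929.
spectral radius ρ = 0.5428; 0.5428 < 1 ⇒ converges.

0.5428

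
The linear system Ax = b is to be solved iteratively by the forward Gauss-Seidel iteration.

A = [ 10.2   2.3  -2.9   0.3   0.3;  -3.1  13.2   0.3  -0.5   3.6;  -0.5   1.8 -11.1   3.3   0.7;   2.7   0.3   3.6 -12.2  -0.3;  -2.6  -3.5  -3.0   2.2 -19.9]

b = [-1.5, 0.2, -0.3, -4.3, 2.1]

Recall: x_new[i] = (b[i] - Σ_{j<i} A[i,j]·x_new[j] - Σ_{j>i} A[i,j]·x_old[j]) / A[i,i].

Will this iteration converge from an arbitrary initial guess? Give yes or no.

Diagonal D = diag(10.2, 13.2, -11.1, -12.2, -19.9); L, U strict lower/upper.
Gauss-Seidel: T = -(D+L)⁻¹U, row 0 first, T[0,3] = -(0.3)/(10.2) = -0.0294; later rows by forward substitution.
  T[0,:] = [+0.0000  -0.2255  +0.2843  -0.0294  -0.0294]
  T[1,:] = [+0.0000  -0.0530  +0.0440  +0.0310  -0.2796]
  T[2,:] = [+0.0000  +0.0016  -0.0057  +0.3036  +0.0190]
  T[3,:] = [+0.0000  -0.0507  +0.0623  +0.0839  -0.0324]
  T[4,:] = [+0.0000  +0.0329  -0.0371  -0.0381  +0.0466]
|λ(T)| sorted: 0.1504, 0.0870, 0.0193, 0.0193, 0.0000.
ρ = 0.1504; 0.1504 < 1: convergent.

yes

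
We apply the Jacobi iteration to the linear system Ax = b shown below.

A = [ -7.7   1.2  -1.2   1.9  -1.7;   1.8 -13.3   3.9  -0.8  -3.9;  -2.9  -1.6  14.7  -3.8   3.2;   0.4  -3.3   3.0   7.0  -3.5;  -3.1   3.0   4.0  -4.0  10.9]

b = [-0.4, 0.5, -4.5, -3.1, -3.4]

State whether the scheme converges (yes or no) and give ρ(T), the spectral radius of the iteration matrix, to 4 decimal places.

A = D + L + U where D = diag(-7.7, -13.3, 14.7, 7, 10.9).
Jacobi: T = -D⁻¹(L+U), T[0,2] = -(-1.2)/(-7.7) = -0.1558; T[0,0] = 0.
  T[0,:] = [+0.0000, +0.1558, -0.1558, +0.2468, -0.2208]
  T[1,:] = [+0.1353, +0.0000, +0.2932, -0.0602, -0.2932]
  T[2,:] = [+0.1973, +0.1088, +0.0000, +0.2585, -0.2177]
  T[3,:] = [-0.0571, +0.4714, -0.4286, +0.0000, +0.5000]
  T[4,:] = [+0.2844, -0.2752, -0.3670, +0.3670, +0.0000]
|eigenvalues of T|: 0.5323, 0.4458, 0.4458, 0.1827, 0.1827.
ρ = 0.5323; 0.5323 < 1 ⇒ converges.

yes, ρ = 0.5323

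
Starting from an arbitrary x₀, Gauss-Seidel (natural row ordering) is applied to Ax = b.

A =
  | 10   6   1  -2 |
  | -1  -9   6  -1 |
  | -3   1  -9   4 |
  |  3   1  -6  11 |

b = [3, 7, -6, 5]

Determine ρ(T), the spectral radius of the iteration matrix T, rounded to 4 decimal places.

0.5983

Let D = diag(10, -9, -9, 11); L, U the strict triangles.
T_GS = -(D+L)⁻¹U: row 0 first, T[0,1] = -(6)/(10) = -0.6000; later rows by forward substitution.
  T[0,:] = [+0.0000  -0.6000  -0.1000  +0.2000]
  T[1,:] = [+0.0000  +0.0667  +0.6778  -0.1333]
  T[2,:] = [+0.0000  +0.2074  +0.1086  +0.3630]
  T[3,:] = [+0.0000  +0.2707  +0.0249  +0.1556]
eigenvalue magnitudes: 0.5983, 0.2847, 0.2847, 0.0000.
ρ(T) = max|λ| = 0.5983; 0.5983 < 1, so it converges for any x₀.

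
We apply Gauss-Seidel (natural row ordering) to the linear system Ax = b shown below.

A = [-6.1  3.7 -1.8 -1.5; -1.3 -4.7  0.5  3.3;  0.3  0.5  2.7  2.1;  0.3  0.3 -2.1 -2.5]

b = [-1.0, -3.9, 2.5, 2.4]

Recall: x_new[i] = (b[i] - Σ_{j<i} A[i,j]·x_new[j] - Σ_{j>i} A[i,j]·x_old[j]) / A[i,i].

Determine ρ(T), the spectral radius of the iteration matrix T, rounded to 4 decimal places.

Split A = D + L + U, D = diag(-6.1, -4.7, 2.7, -2.5).
T_GS = -(D+L)⁻¹U: row 0 first, T[0,1] = -(3.7)/(-6.1) = +0.6066; later rows by forward substitution.
  T[0,:] = [+0.0000  +0.6066  -0.2951  -0.2459]
  T[1,:] = [+0.0000  -0.1678  +0.1880  +0.7701]
  T[2,:] = [+0.0000  -0.0363  -0.0020  -0.8931]
  T[3,:] = [+0.0000  +0.0832  -0.0111  +0.8131]
moduli |λ_i(T)| = 0.8707, 0.2546, 0.0272, 0.0000.
ρ(T) = max|λ| = 0.8707; 0.8707 < 1, so it converges for any x₀.

0.8707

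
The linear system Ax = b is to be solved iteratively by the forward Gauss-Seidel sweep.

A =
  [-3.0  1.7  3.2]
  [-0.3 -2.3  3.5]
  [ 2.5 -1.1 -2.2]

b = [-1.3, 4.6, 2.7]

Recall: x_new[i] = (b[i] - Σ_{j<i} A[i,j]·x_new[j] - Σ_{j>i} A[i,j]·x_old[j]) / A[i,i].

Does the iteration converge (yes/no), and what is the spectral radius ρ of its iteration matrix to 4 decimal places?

no, ρ = 1.2383

A = D + L + U where D = diag(-3, -2.3, -2.2).
Gauss-Seidel: T = -(D+L)⁻¹U, row 0 first, T[0,2] = -(3.2)/(-3) = +1.0667; later rows by forward substitution.
  T[0,:] = [+0.0000 +0.5667 +1.0667]
  T[1,:] = [+0.0000 -0.0739 +1.3826]
  T[2,:] = [+0.0000 +0.6809 +0.5208]
eigenvalue magnitudes: 1.2383, 0.7914, 0.0000.
ρ = 1.2383; 1.2383 > 1, so it fails to converge.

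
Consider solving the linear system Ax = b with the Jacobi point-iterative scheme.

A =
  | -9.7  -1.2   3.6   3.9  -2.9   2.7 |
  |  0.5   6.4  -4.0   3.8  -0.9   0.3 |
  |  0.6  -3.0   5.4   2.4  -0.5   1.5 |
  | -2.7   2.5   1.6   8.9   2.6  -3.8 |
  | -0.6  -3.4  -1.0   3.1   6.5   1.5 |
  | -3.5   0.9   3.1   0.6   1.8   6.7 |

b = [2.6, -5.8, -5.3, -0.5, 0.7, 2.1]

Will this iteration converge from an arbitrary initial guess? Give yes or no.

no

Let D = diag(-9.7, 6.4, 5.4, 8.9, 6.5, 6.7); L, U the strict triangles.
Jacobi: T = -D⁻¹(L+U), T[3,2] = -(1.6)/(8.9) = -0.1798; T[3,3] = 0.
  T[0,:] = [+0.0000  -0.1237  +0.3711  +0.4021  -0.2990  +0.2784]
  T[1,:] = [-0.0781  +0.0000  +0.6250  -0.5938  +0.1406  -0.0469]
  T[2,:] = [-0.1111  +0.5556  +0.0000  -0.4444  +0.0926  -0.2778]
  T[3,:] = [+0.3034  -0.2809  -0.1798  +0.0000  -0.2921  +0.4270]
  T[4,:] = [+0.0923  +0.5231  +0.1538  -0.4769  +0.0000  -0.2308]
  T[5,:] = [+0.5224  -0.1343  -0.4627  -0.0896  -0.2687  +0.0000]
|roots of det(T-λI)|: 1.3307, 0.7345, 0.4016, 0.4016, 0.1741, 0.1741.
spectral radius ρ = 1.3307; 1.3307 > 1: divergent.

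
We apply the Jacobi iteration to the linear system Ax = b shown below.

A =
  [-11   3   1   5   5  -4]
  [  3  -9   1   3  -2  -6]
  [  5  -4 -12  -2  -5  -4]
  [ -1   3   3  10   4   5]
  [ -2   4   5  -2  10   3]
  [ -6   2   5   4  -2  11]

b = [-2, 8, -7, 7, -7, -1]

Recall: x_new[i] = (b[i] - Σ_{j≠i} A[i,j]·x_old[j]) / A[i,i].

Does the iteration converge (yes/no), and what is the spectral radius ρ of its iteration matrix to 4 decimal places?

no, ρ = 1.1787

Diagonal D = diag(-11, -9, -12, 10, 10, 11); L, U strict lower/upper.
T_J = -D⁻¹(L+U): T[2,0] = -(5)/(-12) = +0.4167; T[2,2] = 0.
  T[0,:] = [+0.0000, +0.2727, +0.0909, +0.4545, +0.4545, -0.3636]
  T[1,:] = [+0.3333, +0.0000, +0.1111, +0.3333, -0.2222, -0.6667]
  T[2,:] = [+0.4167, -0.3333, +0.0000, -0.1667, -0.4167, -0.3333]
  T[3,:] = [+0.1000, -0.3000, -0.3000, +0.0000, -0.4000, -0.5000]
  T[4,:] = [+0.2000, -0.4000, -0.5000, +0.2000, +0.0000, -0.3000]
  T[5,:] = [+0.5455, -0.1818, -0.4545, -0.3636, +0.1818, +0.0000]
|λ(T)| sorted: 1.1787, 0.7018, 0.7018, 0.5958, 0.1808, 0.1468.
ρ(T) = max|λ| = 1.1787; 1.1787 > 1: divergent.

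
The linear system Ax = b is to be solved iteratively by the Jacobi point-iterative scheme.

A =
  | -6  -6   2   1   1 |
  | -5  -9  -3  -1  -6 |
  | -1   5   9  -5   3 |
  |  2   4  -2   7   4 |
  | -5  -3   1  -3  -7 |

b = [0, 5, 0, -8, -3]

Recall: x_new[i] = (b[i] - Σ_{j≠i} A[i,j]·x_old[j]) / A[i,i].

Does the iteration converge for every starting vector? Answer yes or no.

no

Split A = D + L + U, D = diag(-6, -9, 9, 7, -7).
Jacobi: T = -D⁻¹(L+U), T[1,4] = -(-6)/(-9) = -0.6667; T[1,1] = 0.
  T[0,:] = [+0.0000 -1.0000 +0.3333 +0.1667 +0.1667]
  T[1,:] = [-0.5556 +0.0000 -0.3333 -0.1111 -0.6667]
  T[2,:] = [+0.1111 -0.5556 +0.0000 +0.5556 -0.3333]
  T[3,:] = [-0.2857 -0.5714 +0.2857 +0.0000 -0.5714]
  T[4,:] = [-0.7143 -0.4286 +0.1429 -0.4286 +0.0000]
|λ(T)| sorted: 1.1616, 0.9756, 0.4026, 0.2976, 0.2976.
ρ(T) = max|λ| = 1.1616; 1.1616 > 1 ⇒ diverges.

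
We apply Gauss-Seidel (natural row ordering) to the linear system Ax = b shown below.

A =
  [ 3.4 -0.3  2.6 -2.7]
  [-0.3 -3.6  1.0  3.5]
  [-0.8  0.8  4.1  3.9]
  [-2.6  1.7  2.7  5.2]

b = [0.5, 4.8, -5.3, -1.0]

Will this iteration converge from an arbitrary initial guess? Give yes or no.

A = D + L + U where D = diag(3.4, -3.6, 4.1, 5.2).
GS T = -(D+L)⁻¹U: row 0 first, T[0,2] = -(2.6)/(3.4) = -0.7647; later rows by forward substitution.
  T[0,:] = [+0.0000, +0.0882, -0.7647, +0.7941]
  T[1,:] = [+0.0000, -0.0074, +0.3415, +0.9060]
  T[2,:] = [+0.0000, +0.0187, -0.2158, -0.9731]
  T[3,:] = [+0.0000, +0.0368, -0.3819, +0.6061]
|eigenvalues of T|: 0.9460, 0.5842, 0.0211, 0.0000.
ρ(T) = max|λ| = 0.9460; 0.9460 < 1, so it converges for any x₀.

yes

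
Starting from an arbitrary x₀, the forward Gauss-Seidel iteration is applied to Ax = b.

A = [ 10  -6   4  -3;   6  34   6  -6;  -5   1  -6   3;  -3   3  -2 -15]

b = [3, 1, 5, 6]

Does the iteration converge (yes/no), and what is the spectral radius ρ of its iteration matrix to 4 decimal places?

Write A = D+L+U with D = diag(10, 34, -6, -15).
T_GS = -(D+L)⁻¹U: row 0 first, T[0,2] = -(4)/(10) = -0.4000; later rows by forward substitution.
  T[0,:] = [+0.0000, +0.6000, -0.4000, +0.3000]
  T[1,:] = [+0.0000, -0.1059, -0.1059, +0.1235]
  T[2,:] = [+0.0000, -0.5176, +0.3157, +0.2706]
  T[3,:] = [+0.0000, -0.0722, +0.0167, -0.0714]
moduli |λ_i(T)| = 0.4275, 0.1574, 0.1574, 0.0000.
ρ(T) = max|λ| = 0.4275; 0.4275 < 1: convergent.

yes, ρ = 0.4275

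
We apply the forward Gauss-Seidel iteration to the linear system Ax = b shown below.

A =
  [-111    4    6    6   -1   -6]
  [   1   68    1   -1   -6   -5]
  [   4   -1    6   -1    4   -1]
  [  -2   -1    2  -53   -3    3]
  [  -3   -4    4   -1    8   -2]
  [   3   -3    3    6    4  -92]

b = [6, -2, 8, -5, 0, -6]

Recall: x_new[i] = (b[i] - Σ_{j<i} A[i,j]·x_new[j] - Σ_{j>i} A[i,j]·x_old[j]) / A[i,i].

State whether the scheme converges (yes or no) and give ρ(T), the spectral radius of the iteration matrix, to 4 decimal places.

Split A = D + L + U, D = diag(-111, 68, 6, -53, 8, -92).
GS T = -(D+L)⁻¹U: row 0 first, T[0,1] = -(4)/(-111) = +0.0360; later rows by forward substitution.
  T[0,:] = [+0.0000 +0.0360 +0.0541 +0.0541 -0.0090 -0.0541]
  T[1,:] = [+0.0000 -0.0005 -0.0155 +0.0139 +0.0884 +0.0743]
  T[2,:] = [+0.0000 -0.0241 -0.0386 +0.1329 -0.6459 +0.2151]
  T[3,:] = [+0.0000 -0.0023 -0.0032 +0.0027 -0.0823 +0.0654]
  T[4,:] = [+0.0000 +0.0250 +0.0314 -0.0389 +0.3535 +0.1675]
  T[5,:] = [+0.0000 +0.0013 +0.0022 +0.0041 -0.0142 +0.0144]
moduli |λ_i(T)| = 0.2957, 0.0735, 0.0219, 0.0219, 0.0039, 0.0000.
ρ(T) = max|λ| = 0.2957; 0.2957 < 1, so it converges for any x₀.

yes, ρ = 0.2957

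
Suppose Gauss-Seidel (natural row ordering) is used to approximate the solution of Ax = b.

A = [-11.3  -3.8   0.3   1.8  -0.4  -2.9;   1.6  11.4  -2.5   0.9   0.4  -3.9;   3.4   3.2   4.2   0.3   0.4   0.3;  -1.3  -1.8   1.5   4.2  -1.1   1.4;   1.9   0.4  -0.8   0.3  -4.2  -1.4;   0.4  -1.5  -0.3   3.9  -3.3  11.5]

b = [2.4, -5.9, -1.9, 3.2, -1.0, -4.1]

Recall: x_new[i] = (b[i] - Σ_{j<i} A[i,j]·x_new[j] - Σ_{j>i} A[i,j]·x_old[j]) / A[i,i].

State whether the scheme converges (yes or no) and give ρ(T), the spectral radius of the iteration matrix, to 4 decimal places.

Write A = D+L+U with D = diag(-11.3, 11.4, 4.2, 4.2, -4.2, 11.5).
GS T = -(D+L)⁻¹U: row 0 first, T[0,4] = -(-0.4)/(-11.3) = -0.0354; later rows by forward substitution.
  T[0,:] = [+0.0000 -0.3363 +0.0265 +0.1593 -0.0354 -0.2566]
  T[1,:] = [+0.0000 +0.0472 +0.2156 -0.1013 -0.0301 +0.3781]
  T[2,:] = [+0.0000 +0.2363 -0.1857 -0.1232 -0.0436 -0.1518]
  T[3,:] = [+0.0000 -0.1682 +0.1669 +0.0499 +0.2536 -0.1965]
  T[4,:] = [+0.0000 -0.2047 +0.0798 +0.0894 +0.0075 -0.3985]
  T[5,:] = [+0.0000 +0.0223 -0.0114 -0.0132 -0.0877 +0.0066]
|eigenvalues of T|: 0.4034, 0.2572, 0.2572, 0.0245, 0.0245, 0.0000.
spectral radius ρ = 0.4034; 0.4034 < 1 ⇒ converges.

yes, ρ = 0.4034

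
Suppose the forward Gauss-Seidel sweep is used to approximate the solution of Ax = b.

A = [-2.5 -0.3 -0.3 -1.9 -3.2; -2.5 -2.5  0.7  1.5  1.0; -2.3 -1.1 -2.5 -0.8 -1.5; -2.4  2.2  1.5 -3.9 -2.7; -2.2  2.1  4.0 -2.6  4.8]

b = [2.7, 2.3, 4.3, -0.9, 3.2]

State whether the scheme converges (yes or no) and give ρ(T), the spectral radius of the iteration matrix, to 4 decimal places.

Split A = D + L + U, D = diag(-2.5, -2.5, -2.5, -3.9, 4.8).
Gauss-Seidel: T = -(D+L)⁻¹U, row 0 first, T[0,4] = -(-3.2)/(-2.5) = -1.2800; later rows by forward substitution.
  T[0,:] = [+0.0000  -0.1200  -0.1200  -0.7600  -1.2800]
  T[1,:] = [+0.0000  +0.1200  +0.4000  +1.3600  +1.6800]
  T[2,:] = [+0.0000  +0.0576  -0.0656  -0.2192  -0.1616]
  T[3,:] = [+0.0000  +0.1637  +0.2743  +1.1506  +0.9809]
  T[4,:] = [+0.0000  -0.0668  -0.0268  -0.1374  -0.6557]
|λ(T)| sorted: 1.1839, 0.4633, 0.2020, 0.0308, 0.0000.
spectral radius ρ = 1.1839; 1.1839 > 1 ⇒ diverges.

no, ρ = 1.1839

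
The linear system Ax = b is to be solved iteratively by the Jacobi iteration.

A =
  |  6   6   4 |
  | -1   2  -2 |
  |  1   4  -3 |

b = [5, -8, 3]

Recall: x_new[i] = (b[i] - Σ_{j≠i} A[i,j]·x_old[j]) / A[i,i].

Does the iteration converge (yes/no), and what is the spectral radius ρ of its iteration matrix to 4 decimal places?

Let D = diag(6, 2, -3); L, U the strict triangles.
Jacobi: T = -D⁻¹(L+U), T[0,2] = -(4)/(6) = -0.6667; T[0,0] = 0.
  T[0,:] = [+0.0000 -1.0000 -0.6667]
  T[1,:] = [+0.5000 +0.0000 +1.0000]
  T[2,:] = [+0.3333 +1.3333 +0.0000]
|λ(T)| sorted: 1.1378, 0.8268, 0.8268.
spectral radius ρ = 1.1378; 1.1378 > 1 ⇒ diverges.

no, ρ = 1.1378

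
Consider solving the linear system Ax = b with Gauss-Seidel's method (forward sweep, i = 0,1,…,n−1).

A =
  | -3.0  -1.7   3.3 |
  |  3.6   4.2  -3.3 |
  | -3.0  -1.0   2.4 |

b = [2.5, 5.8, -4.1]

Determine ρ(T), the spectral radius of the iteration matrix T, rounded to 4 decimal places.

Let D = diag(-3, 4.2, 2.4); L, U the strict triangles.
T_GS = -(D+L)⁻¹U: row 0 first, T[0,1] = -(-1.7)/(-3) = -0.5667; later rows by forward substitution.
  T[0,:] = [+0.0000, -0.5667, +1.1000]
  T[1,:] = [+0.0000, +0.4857, -0.1571]
  T[2,:] = [+0.0000, -0.5060, +1.3095]
eigenvalue magnitudes: 1.3968, 0.3984, 0.0000.
spectral radius ρ = 1.3968; 1.3968 > 1, so it fails to converge.

1.3968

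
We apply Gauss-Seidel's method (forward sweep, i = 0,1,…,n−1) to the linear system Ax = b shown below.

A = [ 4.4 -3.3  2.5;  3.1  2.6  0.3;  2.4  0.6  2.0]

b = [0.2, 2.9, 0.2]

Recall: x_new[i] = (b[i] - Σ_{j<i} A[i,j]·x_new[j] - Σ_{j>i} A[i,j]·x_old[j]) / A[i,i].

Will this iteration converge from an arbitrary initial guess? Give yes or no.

Let D = diag(4.4, 2.6, 2); L, U the strict triangles.
GS T = -(D+L)⁻¹U: row 0 first, T[0,2] = -(2.5)/(4.4) = -0.5682; later rows by forward substitution.
  T[0,:] = [+0.0000 +0.7500 -0.5682]
  T[1,:] = [+0.0000 -0.8942 +0.5621]
  T[2,:] = [+0.0000 -0.6317 +0.5132]
|roots of det(T-λI)|: 0.5649, 0.1838, 0.0000.
spectral radius ρ = 0.5649; 0.5649 < 1, so it converges for any x₀.

yes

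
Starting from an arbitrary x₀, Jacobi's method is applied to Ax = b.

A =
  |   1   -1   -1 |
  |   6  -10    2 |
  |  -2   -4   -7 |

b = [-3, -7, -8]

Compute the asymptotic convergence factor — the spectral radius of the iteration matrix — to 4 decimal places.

Diagonal D = diag(1, -10, -7); L, U strict lower/upper.
Jacobi: T = -D⁻¹(L+U), T[1,2] = -(2)/(-10) = +0.2000; T[1,1] = 0.
  T[0,:] = [+0.0000 +1.0000 +1.0000]
  T[1,:] = [+0.6000 +0.0000 +0.2000]
  T[2,:] = [-0.2857 -0.5714 +0.0000]
|λ(T)| sorted: 0.8269, 0.6955, 0.6955.
ρ(T) = max|λ| = 0.8269; 0.8269 < 1 ⇒ converges.

0.8269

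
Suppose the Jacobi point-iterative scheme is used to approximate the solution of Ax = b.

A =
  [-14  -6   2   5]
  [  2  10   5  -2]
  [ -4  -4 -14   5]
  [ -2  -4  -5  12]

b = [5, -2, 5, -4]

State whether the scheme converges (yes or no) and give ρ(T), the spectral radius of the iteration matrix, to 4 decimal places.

yes, ρ = 0.8598

Write A = D+L+U with D = diag(-14, 10, -14, 12).
Jacobi: T = -D⁻¹(L+U), T[1,0] = -(2)/(10) = -0.2000; T[1,1] = 0.
  T[0,:] = [+0.0000 -0.4286 +0.1429 +0.3571]
  T[1,:] = [-0.2000 +0.0000 -0.5000 +0.2000]
  T[2,:] = [-0.2857 -0.2857 +0.0000 +0.3571]
  T[3,:] = [+0.1667 +0.3333 +0.4167 +0.0000]
|roots of det(T-λI)|: 0.8598, 0.3760, 0.3760, 0.2070.
ρ(T) = max|λ| = 0.8598; 0.8598 < 1, so it converges for any x₀.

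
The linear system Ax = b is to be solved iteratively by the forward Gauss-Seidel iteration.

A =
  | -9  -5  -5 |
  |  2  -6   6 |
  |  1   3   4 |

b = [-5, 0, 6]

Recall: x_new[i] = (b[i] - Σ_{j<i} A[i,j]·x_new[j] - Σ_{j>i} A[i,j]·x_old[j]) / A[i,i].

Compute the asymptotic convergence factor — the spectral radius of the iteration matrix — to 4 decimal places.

0.8256

Let D = diag(-9, -6, 4); L, U the strict triangles.
Gauss-Seidel: T = -(D+L)⁻¹U, row 0 first, T[0,1] = -(-5)/(-9) = -0.5556; later rows by forward substitution.
  T[0,:] = [+0.0000 -0.5556 -0.5556]
  T[1,:] = [+0.0000 -0.1852 +0.8148]
  T[2,:] = [+0.0000 +0.2778 -0.4722]
|roots of det(T-λI)|: 0.8256, 0.1682, 0.0000.
spectral radius ρ = 0.8256; 0.8256 < 1: convergent.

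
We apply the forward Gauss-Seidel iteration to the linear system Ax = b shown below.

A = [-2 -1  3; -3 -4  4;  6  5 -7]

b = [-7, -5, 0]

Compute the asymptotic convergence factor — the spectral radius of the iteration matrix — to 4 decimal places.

A = D + L + U where D = diag(-2, -4, -7).
Gauss-Seidel: T = -(D+L)⁻¹U, row 0 first, T[0,1] = -(-1)/(-2) = -0.5000; later rows by forward substitution.
  T[0,:] = [+0.0000 -0.5000 +1.5000]
  T[1,:] = [+0.0000 +0.3750 -0.1250]
  T[2,:] = [+0.0000 -0.1607 +1.1964]
|λ(T)| sorted: 1.2202, 0.3512, 0.0000.
spectral radius ρ = 1.2202; 1.2202 > 1: divergent.

1.2202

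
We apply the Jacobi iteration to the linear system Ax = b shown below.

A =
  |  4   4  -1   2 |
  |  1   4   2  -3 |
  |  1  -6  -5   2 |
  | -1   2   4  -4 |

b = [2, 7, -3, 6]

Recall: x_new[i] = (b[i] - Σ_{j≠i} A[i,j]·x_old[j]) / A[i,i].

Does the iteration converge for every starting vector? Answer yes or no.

Let D = diag(4, 4, -5, -4); L, U the strict triangles.
Jacobi: T = -D⁻¹(L+U), T[2,0] = -(1)/(-5) = +0.2000; T[2,2] = 0.
  T[0,:] = [+0.0000, -1.0000, +0.2500, -0.5000]
  T[1,:] = [-0.2500, +0.0000, -0.5000, +0.7500]
  T[2,:] = [+0.2000, -1.2000, +0.0000, +0.4000]
  T[3,:] = [-0.2500, +0.5000, +1.0000, +0.0000]
|roots of det(T-λI)|: 1.4343, 0.9544, 0.9544, 0.3636.
ρ = 1.4343; 1.4343 > 1 ⇒ diverges.

no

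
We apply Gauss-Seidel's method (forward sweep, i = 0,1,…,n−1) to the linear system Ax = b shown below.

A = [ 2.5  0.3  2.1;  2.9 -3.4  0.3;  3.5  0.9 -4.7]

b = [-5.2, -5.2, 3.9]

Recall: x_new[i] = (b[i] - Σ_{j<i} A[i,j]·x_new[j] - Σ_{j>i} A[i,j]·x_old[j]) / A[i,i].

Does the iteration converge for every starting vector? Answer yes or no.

yes

Split A = D + L + U, D = diag(2.5, -3.4, -4.7).
GS T = -(D+L)⁻¹U: row 0 first, T[0,2] = -(2.1)/(2.5) = -0.8400; later rows by forward substitution.
  T[0,:] = [+0.0000, -0.1200, -0.8400]
  T[1,:] = [+0.0000, -0.1024, -0.6282]
  T[2,:] = [+0.0000, -0.1090, -0.7458]
|roots of det(T-λI)|: 0.8388, 0.0094, 0.0000.
ρ(T) = max|λ| = 0.8388; 0.8388 < 1 ⇒ converges.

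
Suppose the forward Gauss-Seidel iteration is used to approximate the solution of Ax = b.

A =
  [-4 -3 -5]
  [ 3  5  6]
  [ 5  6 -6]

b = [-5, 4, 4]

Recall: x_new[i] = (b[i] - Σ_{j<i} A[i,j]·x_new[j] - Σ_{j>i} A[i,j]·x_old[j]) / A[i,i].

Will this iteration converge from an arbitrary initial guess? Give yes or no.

Split A = D + L + U, D = diag(-4, 5, -6).
Gauss-Seidel: T = -(D+L)⁻¹U, row 0 first, T[0,2] = -(-5)/(-4) = -1.2500; later rows by forward substitution.
  T[0,:] = [+0.0000  -0.7500  -1.2500]
  T[1,:] = [+0.0000  +0.4500  -0.4500]
  T[2,:] = [+0.0000  -0.1750  -1.4917]
|λ(T)| sorted: 1.5314, 0.4897, 0.0000.
spectral radius ρ = 1.5314; 1.5314 > 1: divergent.

no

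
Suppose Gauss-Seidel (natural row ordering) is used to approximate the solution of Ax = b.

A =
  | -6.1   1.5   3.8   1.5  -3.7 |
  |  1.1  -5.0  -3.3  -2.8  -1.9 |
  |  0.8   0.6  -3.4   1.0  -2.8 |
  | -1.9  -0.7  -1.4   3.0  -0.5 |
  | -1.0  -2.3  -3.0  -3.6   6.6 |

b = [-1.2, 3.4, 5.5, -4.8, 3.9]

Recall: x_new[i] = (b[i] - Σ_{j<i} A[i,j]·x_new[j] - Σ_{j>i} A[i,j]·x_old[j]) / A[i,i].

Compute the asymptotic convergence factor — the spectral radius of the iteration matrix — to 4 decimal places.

Let D = diag(-6.1, -5, -3.4, 3, 6.6); L, U the strict triangles.
Gauss-Seidel: T = -(D+L)⁻¹U, row 0 first, T[0,3] = -(1.5)/(-6.1) = +0.2459; later rows by forward substitution.
  T[0,:] = [+0.0000, +0.2459, +0.6230, +0.2459, -0.6066]
  T[1,:] = [+0.0000, +0.0541, -0.5230, -0.5059, -0.5134]
  T[2,:] = [+0.0000, +0.0674, +0.0543, +0.2627, -1.0569]
  T[3,:] = [+0.0000, +0.1998, +0.2978, +0.1603, -0.8305]
  T[4,:] = [+0.0000, +0.1957, +0.0993, +0.0678, -1.2042]
moduli |λ_i(T)| = 0.8201, 0.3503, 0.2154, 0.0195, 0.0000.
ρ(T) = max|λ| = 0.8201; 0.8201 < 1 ⇒ converges.

0.8201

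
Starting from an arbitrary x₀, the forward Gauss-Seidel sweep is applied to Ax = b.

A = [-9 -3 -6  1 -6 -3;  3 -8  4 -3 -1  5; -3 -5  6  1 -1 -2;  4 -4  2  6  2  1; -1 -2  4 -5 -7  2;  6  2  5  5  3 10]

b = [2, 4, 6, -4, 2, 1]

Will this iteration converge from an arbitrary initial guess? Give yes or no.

Split A = D + L + U, D = diag(-9, -8, 6, 6, -7, 10).
GS T = -(D+L)⁻¹U: row 0 first, T[0,3] = -(1)/(-9) = +0.1111; later rows by forward substitution.
  T[0,:] = [+0.0000  -0.3333  -0.6667  +0.1111  -0.6667  -0.3333]
  T[1,:] = [+0.0000  -0.1250  +0.2500  -0.3333  -0.3750  +0.5000]
  T[2,:] = [+0.0000  -0.2708  -0.1250  -0.3889  -0.4792  +0.5833]
  T[3,:] = [+0.0000  +0.2292  +0.6528  -0.1667  +0.0208  +0.1944]
  T[4,:] = [+0.0000  -0.2351  -0.5139  -0.0238  -0.0863  +0.3849]
  T[5,:] = [+0.0000  +0.3164  +0.2403  +0.2849  +0.7301  -0.4044]
|λ(T)| sorted: 1.2009, 0.3488, 0.3116, 0.3116, 0.0390, 0.0000.
spectral radius ρ = 1.2009; 1.2009 > 1: divergent.

no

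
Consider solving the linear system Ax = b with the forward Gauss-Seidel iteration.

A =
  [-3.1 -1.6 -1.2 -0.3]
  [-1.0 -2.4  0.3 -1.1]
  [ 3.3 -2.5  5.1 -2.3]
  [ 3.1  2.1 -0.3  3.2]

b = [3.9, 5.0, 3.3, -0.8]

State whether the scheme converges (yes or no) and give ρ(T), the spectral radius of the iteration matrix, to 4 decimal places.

yes, ρ = 0.5666

A = D + L + U where D = diag(-3.1, -2.4, 5.1, 3.2).
Gauss-Seidel: T = -(D+L)⁻¹U, row 0 first, T[0,3] = -(-0.3)/(-3.1) = -0.0968; later rows by forward substitution.
  T[0,:] = [+0.0000 -0.5161 -0.3871 -0.0968]
  T[1,:] = [+0.0000 +0.2151 +0.2863 -0.4180]
  T[2,:] = [+0.0000 +0.4394 +0.3908 +0.3087]
  T[3,:] = [+0.0000 +0.4001 +0.2238 +0.3970]
|λ(T)| sorted: 0.5666, 0.2230, 0.2230, 0.0000.
ρ(T) = max|λ| = 0.5666; 0.5666 < 1: convergent.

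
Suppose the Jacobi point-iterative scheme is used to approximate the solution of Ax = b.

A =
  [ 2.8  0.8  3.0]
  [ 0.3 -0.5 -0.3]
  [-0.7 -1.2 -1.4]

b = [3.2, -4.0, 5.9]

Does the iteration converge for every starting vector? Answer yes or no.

no

Let D = diag(2.8, -0.5, -1.4); L, U the strict triangles.
T_J = -D⁻¹(L+U): T[0,2] = -(3)/(2.8) = -1.0714; T[0,0] = 0.
  T[0,:] = [+0.0000, -0.2857, -1.0714]
  T[1,:] = [+0.6000, +0.0000, -0.6000]
  T[2,:] = [-0.5000, -0.8571, +0.0000]
|roots of det(T-λI)|: 1.1351, 0.6402, 0.6402.
spectral radius ρ = 1.1351; 1.1351 > 1 ⇒ diverges.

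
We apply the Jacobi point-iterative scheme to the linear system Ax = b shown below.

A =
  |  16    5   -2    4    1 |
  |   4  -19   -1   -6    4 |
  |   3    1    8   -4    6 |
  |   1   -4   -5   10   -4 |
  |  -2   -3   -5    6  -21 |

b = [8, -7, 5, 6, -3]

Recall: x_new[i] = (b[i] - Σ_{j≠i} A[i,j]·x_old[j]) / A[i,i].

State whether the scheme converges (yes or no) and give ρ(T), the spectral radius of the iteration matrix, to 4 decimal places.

Diagonal D = diag(16, -19, 8, 10, -21); L, U strict lower/upper.
Jacobi: T = -D⁻¹(L+U), T[1,2] = -(-1)/(-19) = -0.0526; T[1,1] = 0.
  T[0,:] = [+0.0000, -0.3125, +0.1250, -0.2500, -0.0625]
  T[1,:] = [+0.2105, +0.0000, -0.0526, -0.3158, +0.2105]
  T[2,:] = [-0.3750, -0.1250, +0.0000, +0.5000, -0.7500]
  T[3,:] = [-0.1000, +0.4000, +0.5000, +0.0000, +0.4000]
  T[4,:] = [-0.0952, -0.1429, -0.2381, +0.2857, +0.0000]
|λ(T)| sorted: 0.6589, 0.3240, 0.2135, 0.2135, 0.0760.
spectral radius ρ = 0.6589; 0.6589 < 1: convergent.

yes, ρ = 0.6589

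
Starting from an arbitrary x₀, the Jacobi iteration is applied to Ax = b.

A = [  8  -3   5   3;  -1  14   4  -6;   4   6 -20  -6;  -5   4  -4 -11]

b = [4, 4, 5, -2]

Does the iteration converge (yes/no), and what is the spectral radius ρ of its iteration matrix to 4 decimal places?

Split A = D + L + U, D = diag(8, 14, -20, -11).
Jacobi: T = -D⁻¹(L+U), T[3,1] = -(4)/(-11) = +0.3636; T[3,3] = 0.
  T[0,:] = [+0.0000, +0.3750, -0.6250, -0.3750]
  T[1,:] = [+0.0714, +0.0000, -0.2857, +0.4286]
  T[2,:] = [+0.2000, +0.3000, +0.0000, -0.3000]
  T[3,:] = [-0.4545, +0.3636, -0.3636, +0.0000]
eigenvalue magnitudes: 0.7714, 0.4414, 0.4414, 0.3791.
ρ(T) = max|λ| = 0.7714; 0.7714 < 1: convergent.

yes, ρ = 0.7714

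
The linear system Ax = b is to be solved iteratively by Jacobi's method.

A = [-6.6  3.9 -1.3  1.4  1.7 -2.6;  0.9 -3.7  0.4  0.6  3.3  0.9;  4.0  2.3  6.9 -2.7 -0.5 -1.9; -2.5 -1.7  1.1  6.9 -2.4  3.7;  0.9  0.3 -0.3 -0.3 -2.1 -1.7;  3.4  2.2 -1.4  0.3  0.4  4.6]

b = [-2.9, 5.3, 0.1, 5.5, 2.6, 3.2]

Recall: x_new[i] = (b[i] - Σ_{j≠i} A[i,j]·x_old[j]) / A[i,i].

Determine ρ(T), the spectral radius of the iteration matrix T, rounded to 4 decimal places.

Let D = diag(-6.6, -3.7, 6.9, 6.9, -2.1, 4.6); L, U the strict triangles.
Jacobi T = -D⁻¹(L+U): T[2,0] = -(4)/(6.9) = -0.5797; T[2,2] = 0.
  T[0,:] = [+0.0000 +0.5909 -0.1970 +0.2121 +0.2576 -0.3939]
  T[1,:] = [+0.2432 +0.0000 +0.1081 +0.1622 +0.8919 +0.2432]
  T[2,:] = [-0.5797 -0.3333 +0.0000 +0.3913 +0.0725 +0.2754]
  T[3,:] = [+0.3623 +0.2464 -0.1594 +0.0000 +0.3478 -0.5362]
  T[4,:] = [+0.4286 +0.1429 -0.1429 -0.1429 +0.0000 -0.8095]
  T[5,:] = [-0.7391 -0.4783 +0.3043 -0.0652 -0.0870 +0.0000]
|λ(T)| sorted: 1.3574, 0.6518, 0.6518, 0.6502, 0.1432, 0.1432.
ρ = 1.3574; 1.3574 > 1, so it fails to converge.

1.3574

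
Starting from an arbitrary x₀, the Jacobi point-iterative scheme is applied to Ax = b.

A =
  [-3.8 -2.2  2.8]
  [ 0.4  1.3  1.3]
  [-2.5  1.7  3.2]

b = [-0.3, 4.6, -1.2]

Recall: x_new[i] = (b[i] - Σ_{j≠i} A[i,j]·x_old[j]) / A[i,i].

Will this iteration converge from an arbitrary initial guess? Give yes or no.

Diagonal D = diag(-3.8, 1.3, 3.2); L, U strict lower/upper.
Jacobi: T = -D⁻¹(L+U), T[2,1] = -(1.7)/(3.2) = -0.5312; T[2,2] = 0.
  T[0,:] = [+0.0000, -0.5789, +0.7368]
  T[1,:] = [-0.3077, +0.0000, -1.0000]
  T[2,:] = [+0.7812, -0.5312, +0.0000]
|roots of det(T-λI)|: 1.3121, 0.6607, 0.6607.
ρ(T) = max|λ| = 1.3121; 1.3121 > 1 ⇒ diverges.

no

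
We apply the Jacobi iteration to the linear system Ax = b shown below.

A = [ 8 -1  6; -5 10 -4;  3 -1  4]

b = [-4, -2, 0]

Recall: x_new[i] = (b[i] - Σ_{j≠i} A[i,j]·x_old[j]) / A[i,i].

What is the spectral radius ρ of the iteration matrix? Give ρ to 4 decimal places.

0.9306

A = D + L + U where D = diag(8, 10, 4).
Jacobi T = -D⁻¹(L+U): T[0,2] = -(6)/(8) = -0.7500; T[0,0] = 0.
  T[0,:] = [+0.0000 +0.1250 -0.7500]
  T[1,:] = [+0.5000 +0.0000 +0.4000]
  T[2,:] = [-0.7500 +0.2500 +0.0000]
moduli |λ_i(T)| = 0.9306, 0.7400, 0.1906.
ρ(T) = max|λ| = 0.9306; 0.9306 < 1 ⇒ converges.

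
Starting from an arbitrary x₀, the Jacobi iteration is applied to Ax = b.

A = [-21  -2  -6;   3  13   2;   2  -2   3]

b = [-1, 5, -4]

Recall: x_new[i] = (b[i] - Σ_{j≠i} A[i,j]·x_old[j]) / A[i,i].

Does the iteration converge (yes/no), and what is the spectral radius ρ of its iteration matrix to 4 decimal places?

yes, ρ = 0.4343

Diagonal D = diag(-21, 13, 3); L, U strict lower/upper.
Jacobi: T = -D⁻¹(L+U), T[0,1] = -(-2)/(-21) = -0.0952; T[0,0] = 0.
  T[0,:] = [+0.0000, -0.0952, -0.2857]
  T[1,:] = [-0.2308, +0.0000, -0.1538]
  T[2,:] = [-0.6667, +0.6667, +0.0000]
|eigenvalues of T|: 0.4343, 0.2806, 0.2806.
spectral radius ρ = 0.4343; 0.4343 < 1 ⇒ converges.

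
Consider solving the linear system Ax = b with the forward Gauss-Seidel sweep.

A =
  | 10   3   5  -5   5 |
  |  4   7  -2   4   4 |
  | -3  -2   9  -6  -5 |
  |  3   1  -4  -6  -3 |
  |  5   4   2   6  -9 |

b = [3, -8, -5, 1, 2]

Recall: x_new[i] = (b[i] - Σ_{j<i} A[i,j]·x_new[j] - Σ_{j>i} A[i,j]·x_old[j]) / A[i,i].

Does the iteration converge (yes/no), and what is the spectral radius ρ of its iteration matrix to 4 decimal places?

no, ρ = 1.2793

Split A = D + L + U, D = diag(10, 7, 9, -6, -9).
GS T = -(D+L)⁻¹U: row 0 first, T[0,1] = -(3)/(10) = -0.3000; later rows by forward substitution.
  T[0,:] = [+0.0000, -0.3000, -0.5000, +0.5000, -0.5000]
  T[1,:] = [+0.0000, +0.1714, +0.5714, -0.8571, -0.2857]
  T[2,:] = [+0.0000, -0.0619, -0.0397, +0.6429, +0.3254]
  T[3,:] = [+0.0000, -0.0802, -0.1283, -0.3214, -1.0146]
  T[4,:] = [+0.0000, -0.1577, -0.1182, -0.1746, -1.0088]
|eigenvalues of T|: 1.2793, 0.3377, 0.3377, 0.1088, 0.0000.
ρ(T) = max|λ| = 1.2793; 1.2793 > 1, so it fails to converge.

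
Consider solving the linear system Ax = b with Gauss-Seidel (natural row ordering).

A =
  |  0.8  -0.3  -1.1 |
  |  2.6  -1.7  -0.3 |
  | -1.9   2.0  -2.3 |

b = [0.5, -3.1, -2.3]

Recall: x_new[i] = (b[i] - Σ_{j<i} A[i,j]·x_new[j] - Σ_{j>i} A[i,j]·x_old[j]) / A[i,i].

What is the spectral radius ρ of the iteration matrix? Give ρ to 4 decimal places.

1.1600

Write A = D+L+U with D = diag(0.8, -1.7, -2.3).
GS T = -(D+L)⁻¹U: row 0 first, T[0,2] = -(-1.1)/(0.8) = +1.3750; later rows by forward substitution.
  T[0,:] = [+0.0000 +0.3750 +1.3750]
  T[1,:] = [+0.0000 +0.5735 +1.9265]
  T[2,:] = [+0.0000 +0.1889 +0.5393]
|roots of det(T-λI)|: 1.1600, 0.0471, 0.0000.
ρ(T) = max|λ| = 1.1600; 1.1600 > 1, so it fails to converge.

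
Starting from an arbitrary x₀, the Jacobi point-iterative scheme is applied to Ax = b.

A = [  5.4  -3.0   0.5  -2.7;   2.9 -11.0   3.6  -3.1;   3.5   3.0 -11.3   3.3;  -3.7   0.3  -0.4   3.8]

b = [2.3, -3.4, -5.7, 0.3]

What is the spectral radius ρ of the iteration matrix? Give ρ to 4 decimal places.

0.9481

Split A = D + L + U, D = diag(5.4, -11, -11.3, 3.8).
T_J = -D⁻¹(L+U): T[0,2] = -(0.5)/(5.4) = -0.0926; T[0,0] = 0.
  T[0,:] = [+0.0000 +0.5556 -0.0926 +0.5000]
  T[1,:] = [+0.2636 +0.0000 +0.3273 -0.2818]
  T[2,:] = [+0.3097 +0.2655 +0.0000 +0.2920]
  T[3,:] = [+0.9737 -0.0789 +0.1053 +0.0000]
|roots of det(T-λI)|: 0.9481, 0.7581, 0.1016, 0.1016.
ρ = 0.9481; 0.9481 < 1: convergent.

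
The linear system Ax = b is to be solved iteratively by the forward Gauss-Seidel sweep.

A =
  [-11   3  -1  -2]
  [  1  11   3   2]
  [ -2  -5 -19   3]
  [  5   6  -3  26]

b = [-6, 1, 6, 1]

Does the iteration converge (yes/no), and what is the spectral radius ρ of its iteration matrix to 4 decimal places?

Write A = D+L+U with D = diag(-11, 11, -19, 26).
T_GS = -(D+L)⁻¹U: row 0 first, T[0,2] = -(-1)/(-11) = -0.0909; later rows by forward substitution.
  T[0,:] = [+0.0000, +0.2727, -0.0909, -0.1818]
  T[1,:] = [+0.0000, -0.0248, -0.2645, -0.1653]
  T[2,:] = [+0.0000, -0.0222, +0.0792, +0.2205]
  T[3,:] = [+0.0000, -0.0493, +0.0876, +0.0986]
|λ(T)| sorted: 0.2855, 0.0889, 0.0889, 0.0000.
ρ = 0.2855; 0.2855 < 1 ⇒ converges.

yes, ρ = 0.2855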